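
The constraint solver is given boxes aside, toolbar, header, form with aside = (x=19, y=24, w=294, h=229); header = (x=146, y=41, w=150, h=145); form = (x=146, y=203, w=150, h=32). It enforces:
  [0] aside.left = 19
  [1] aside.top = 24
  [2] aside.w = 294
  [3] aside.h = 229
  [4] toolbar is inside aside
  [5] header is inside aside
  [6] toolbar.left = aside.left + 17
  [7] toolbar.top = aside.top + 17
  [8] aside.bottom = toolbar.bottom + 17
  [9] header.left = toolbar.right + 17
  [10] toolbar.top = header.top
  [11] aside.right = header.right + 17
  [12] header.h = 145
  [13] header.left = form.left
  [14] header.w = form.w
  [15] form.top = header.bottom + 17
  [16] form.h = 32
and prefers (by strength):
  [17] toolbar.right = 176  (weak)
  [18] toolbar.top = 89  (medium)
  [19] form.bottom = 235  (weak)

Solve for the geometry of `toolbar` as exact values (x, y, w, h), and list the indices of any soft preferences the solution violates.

1. toolbar.x = 36  [toolbar.left = aside.left + 17]
2. toolbar.y = 41  [toolbar.top = aside.top + 17]
3. toolbar.h = 195  [aside.bottom = toolbar.bottom + 17]
4. toolbar.w = 93  [header.left = toolbar.right + 17]

toolbar = (x=36, y=41, w=93, h=195)
violated soft preferences: 17, 18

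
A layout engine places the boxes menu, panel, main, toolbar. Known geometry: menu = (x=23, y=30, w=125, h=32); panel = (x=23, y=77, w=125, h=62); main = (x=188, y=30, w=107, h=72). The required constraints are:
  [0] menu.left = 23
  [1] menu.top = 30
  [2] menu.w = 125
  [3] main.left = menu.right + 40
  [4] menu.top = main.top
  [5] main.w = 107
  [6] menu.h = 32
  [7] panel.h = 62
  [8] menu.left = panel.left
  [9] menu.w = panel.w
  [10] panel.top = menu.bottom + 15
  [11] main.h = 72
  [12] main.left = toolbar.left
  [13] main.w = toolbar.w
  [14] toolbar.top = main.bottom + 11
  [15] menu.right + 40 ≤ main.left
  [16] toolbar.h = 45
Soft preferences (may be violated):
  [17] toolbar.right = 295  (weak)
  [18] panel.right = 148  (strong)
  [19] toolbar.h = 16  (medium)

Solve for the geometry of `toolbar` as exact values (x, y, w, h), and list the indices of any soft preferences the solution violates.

toolbar = (x=188, y=113, w=107, h=45)
violated soft preferences: 19

1. toolbar.x = 188  [main.left = toolbar.left]
2. toolbar.w = 107  [main.w = toolbar.w]
3. toolbar.y = 113  [toolbar.top = main.bottom + 11]
4. toolbar.h = 45  [toolbar.h = 45]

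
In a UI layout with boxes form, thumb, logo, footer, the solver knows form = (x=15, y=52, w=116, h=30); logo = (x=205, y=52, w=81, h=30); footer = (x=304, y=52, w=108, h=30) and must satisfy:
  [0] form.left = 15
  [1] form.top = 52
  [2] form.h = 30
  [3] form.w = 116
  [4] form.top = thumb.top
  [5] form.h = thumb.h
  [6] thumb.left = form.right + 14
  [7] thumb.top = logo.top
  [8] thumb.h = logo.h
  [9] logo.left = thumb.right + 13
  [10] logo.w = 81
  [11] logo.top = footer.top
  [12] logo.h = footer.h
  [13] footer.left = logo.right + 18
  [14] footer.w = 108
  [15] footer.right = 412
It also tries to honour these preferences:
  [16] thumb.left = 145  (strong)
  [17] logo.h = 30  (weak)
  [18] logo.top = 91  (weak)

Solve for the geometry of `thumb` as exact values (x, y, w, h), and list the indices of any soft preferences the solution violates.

1. thumb.y = 52  [form.top = thumb.top]
2. thumb.h = 30  [form.h = thumb.h]
3. thumb.x = 145  [thumb.left = form.right + 14]
4. thumb.w = 47  [logo.left = thumb.right + 13]

thumb = (x=145, y=52, w=47, h=30)
violated soft preferences: 18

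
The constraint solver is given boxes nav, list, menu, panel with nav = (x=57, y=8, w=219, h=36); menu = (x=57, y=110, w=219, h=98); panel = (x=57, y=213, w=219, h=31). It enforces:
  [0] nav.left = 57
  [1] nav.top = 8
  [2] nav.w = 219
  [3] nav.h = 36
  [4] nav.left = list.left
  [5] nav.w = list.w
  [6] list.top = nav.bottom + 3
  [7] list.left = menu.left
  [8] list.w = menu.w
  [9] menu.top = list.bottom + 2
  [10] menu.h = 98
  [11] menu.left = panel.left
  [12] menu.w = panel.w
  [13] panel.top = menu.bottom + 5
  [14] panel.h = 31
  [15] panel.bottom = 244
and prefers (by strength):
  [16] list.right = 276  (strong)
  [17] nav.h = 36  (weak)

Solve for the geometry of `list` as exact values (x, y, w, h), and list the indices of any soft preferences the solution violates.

list = (x=57, y=47, w=219, h=61)
violated soft preferences: none

1. list.x = 57  [nav.left = list.left]
2. list.w = 219  [nav.w = list.w]
3. list.y = 47  [list.top = nav.bottom + 3]
4. list.h = 61  [menu.top = list.bottom + 2]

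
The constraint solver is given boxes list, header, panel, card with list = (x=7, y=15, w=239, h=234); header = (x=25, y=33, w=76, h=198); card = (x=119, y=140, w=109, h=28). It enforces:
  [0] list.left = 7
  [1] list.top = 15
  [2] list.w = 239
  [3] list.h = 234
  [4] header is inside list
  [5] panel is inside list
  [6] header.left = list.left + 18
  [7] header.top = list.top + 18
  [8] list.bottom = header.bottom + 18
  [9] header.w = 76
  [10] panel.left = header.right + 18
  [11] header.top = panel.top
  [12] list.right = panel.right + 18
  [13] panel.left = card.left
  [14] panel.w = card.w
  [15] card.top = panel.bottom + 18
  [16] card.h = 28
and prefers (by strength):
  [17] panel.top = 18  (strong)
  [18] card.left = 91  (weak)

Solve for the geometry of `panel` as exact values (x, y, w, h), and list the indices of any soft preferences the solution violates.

panel = (x=119, y=33, w=109, h=89)
violated soft preferences: 17, 18

1. panel.x = 119  [panel.left = header.right + 18]
2. panel.y = 33  [header.top = panel.top]
3. panel.w = 109  [list.right = panel.right + 18]
4. panel.h = 89  [card.top = panel.bottom + 18]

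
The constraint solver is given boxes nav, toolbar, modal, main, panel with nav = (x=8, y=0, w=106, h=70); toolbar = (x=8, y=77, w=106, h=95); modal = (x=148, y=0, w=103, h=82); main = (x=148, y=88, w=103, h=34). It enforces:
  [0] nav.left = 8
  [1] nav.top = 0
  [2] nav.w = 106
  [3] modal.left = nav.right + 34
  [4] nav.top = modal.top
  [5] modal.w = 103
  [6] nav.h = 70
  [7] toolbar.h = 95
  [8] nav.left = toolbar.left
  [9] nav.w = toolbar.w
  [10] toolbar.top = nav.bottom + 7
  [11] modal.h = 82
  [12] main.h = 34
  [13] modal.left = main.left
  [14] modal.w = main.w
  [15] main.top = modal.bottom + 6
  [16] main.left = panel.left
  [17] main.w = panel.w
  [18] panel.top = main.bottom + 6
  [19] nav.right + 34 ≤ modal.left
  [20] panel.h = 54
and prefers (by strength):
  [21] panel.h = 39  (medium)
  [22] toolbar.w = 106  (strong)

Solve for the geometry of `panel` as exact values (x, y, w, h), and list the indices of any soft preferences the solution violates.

1. panel.x = 148  [main.left = panel.left]
2. panel.w = 103  [main.w = panel.w]
3. panel.y = 128  [panel.top = main.bottom + 6]
4. panel.h = 54  [panel.h = 54]

panel = (x=148, y=128, w=103, h=54)
violated soft preferences: 21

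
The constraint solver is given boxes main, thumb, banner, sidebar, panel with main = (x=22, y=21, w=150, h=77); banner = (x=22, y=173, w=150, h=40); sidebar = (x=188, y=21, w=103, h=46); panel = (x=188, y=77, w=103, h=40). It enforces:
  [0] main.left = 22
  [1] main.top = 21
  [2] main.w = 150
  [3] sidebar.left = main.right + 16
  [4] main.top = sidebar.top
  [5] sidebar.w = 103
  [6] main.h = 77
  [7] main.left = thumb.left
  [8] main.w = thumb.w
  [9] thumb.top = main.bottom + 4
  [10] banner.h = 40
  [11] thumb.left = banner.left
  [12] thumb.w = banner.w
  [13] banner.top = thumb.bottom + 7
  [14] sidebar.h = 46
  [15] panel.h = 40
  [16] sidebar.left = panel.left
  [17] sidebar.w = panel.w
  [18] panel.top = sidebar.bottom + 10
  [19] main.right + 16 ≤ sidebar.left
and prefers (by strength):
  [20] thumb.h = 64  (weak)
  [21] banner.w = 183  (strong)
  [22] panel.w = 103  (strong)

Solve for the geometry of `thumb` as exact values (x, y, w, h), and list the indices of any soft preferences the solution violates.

thumb = (x=22, y=102, w=150, h=64)
violated soft preferences: 21

1. thumb.x = 22  [main.left = thumb.left]
2. thumb.w = 150  [main.w = thumb.w]
3. thumb.y = 102  [thumb.top = main.bottom + 4]
4. thumb.h = 64  [banner.top = thumb.bottom + 7]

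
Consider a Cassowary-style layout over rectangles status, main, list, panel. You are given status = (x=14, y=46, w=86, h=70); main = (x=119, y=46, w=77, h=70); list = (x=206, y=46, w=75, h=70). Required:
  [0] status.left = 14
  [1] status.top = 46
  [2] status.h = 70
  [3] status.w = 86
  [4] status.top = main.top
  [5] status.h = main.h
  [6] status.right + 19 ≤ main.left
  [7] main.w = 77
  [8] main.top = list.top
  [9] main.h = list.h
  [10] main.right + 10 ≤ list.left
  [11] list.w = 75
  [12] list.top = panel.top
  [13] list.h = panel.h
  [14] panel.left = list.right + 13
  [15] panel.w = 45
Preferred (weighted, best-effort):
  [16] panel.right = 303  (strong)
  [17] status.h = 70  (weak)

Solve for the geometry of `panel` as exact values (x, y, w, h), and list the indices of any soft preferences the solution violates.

1. panel.y = 46  [list.top = panel.top]
2. panel.h = 70  [list.h = panel.h]
3. panel.x = 294  [panel.left = list.right + 13]
4. panel.w = 45  [panel.w = 45]

panel = (x=294, y=46, w=45, h=70)
violated soft preferences: 16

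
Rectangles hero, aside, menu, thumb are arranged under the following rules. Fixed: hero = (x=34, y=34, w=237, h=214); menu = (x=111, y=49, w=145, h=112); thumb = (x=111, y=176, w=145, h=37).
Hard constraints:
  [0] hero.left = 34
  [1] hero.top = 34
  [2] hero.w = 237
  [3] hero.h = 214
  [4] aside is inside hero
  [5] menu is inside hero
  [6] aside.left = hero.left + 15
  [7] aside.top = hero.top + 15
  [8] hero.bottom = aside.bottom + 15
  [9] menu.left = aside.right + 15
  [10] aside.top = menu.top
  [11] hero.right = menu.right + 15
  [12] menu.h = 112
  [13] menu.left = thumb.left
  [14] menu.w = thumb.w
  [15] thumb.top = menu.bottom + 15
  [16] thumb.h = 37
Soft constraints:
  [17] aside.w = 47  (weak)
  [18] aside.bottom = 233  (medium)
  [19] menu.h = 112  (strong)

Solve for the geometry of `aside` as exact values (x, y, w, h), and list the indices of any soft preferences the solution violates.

1. aside.x = 49  [aside.left = hero.left + 15]
2. aside.y = 49  [aside.top = hero.top + 15]
3. aside.h = 184  [hero.bottom = aside.bottom + 15]
4. aside.w = 47  [menu.left = aside.right + 15]

aside = (x=49, y=49, w=47, h=184)
violated soft preferences: none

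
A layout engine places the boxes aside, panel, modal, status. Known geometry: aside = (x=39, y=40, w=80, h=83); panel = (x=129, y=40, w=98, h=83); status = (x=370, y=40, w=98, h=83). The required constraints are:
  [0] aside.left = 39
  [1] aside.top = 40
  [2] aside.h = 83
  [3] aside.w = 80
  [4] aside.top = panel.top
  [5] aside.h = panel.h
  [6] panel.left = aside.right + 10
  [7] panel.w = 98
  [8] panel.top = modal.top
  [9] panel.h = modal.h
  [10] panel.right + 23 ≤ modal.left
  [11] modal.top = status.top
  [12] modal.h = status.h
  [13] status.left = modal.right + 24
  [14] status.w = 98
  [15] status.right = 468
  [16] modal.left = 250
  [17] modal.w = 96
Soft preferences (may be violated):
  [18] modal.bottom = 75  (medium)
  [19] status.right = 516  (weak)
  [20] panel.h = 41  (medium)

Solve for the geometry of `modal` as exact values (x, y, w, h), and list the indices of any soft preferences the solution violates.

1. modal.y = 40  [panel.top = modal.top]
2. modal.h = 83  [panel.h = modal.h]
3. modal.x = 250  [modal.left = 250]
4. modal.w = 96  [modal.w = 96]

modal = (x=250, y=40, w=96, h=83)
violated soft preferences: 18, 19, 20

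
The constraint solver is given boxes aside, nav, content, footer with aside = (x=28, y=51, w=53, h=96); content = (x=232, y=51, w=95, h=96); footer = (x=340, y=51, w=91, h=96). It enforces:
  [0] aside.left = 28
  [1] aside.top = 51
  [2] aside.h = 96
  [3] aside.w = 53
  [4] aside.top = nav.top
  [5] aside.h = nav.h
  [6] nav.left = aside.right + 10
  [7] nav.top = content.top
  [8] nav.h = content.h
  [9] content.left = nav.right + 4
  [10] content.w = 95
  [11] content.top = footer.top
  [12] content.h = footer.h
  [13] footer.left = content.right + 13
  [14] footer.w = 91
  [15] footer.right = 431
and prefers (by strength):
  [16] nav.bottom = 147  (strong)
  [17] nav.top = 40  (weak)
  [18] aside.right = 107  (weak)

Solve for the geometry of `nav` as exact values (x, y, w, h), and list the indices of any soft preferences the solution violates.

1. nav.y = 51  [aside.top = nav.top]
2. nav.h = 96  [aside.h = nav.h]
3. nav.x = 91  [nav.left = aside.right + 10]
4. nav.w = 137  [content.left = nav.right + 4]

nav = (x=91, y=51, w=137, h=96)
violated soft preferences: 17, 18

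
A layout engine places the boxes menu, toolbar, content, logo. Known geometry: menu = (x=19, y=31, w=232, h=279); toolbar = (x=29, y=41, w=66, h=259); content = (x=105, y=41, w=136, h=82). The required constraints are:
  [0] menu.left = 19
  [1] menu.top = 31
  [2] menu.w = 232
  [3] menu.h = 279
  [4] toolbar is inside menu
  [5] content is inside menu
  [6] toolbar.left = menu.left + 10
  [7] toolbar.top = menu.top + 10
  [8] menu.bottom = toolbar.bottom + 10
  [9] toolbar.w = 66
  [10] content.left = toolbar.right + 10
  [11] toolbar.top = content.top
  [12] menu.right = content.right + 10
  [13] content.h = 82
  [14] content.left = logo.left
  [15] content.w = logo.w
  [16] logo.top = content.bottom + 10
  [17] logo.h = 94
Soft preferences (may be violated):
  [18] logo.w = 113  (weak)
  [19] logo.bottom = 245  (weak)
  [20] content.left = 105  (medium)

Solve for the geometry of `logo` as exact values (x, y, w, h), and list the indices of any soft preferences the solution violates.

1. logo.x = 105  [content.left = logo.left]
2. logo.w = 136  [content.w = logo.w]
3. logo.y = 133  [logo.top = content.bottom + 10]
4. logo.h = 94  [logo.h = 94]

logo = (x=105, y=133, w=136, h=94)
violated soft preferences: 18, 19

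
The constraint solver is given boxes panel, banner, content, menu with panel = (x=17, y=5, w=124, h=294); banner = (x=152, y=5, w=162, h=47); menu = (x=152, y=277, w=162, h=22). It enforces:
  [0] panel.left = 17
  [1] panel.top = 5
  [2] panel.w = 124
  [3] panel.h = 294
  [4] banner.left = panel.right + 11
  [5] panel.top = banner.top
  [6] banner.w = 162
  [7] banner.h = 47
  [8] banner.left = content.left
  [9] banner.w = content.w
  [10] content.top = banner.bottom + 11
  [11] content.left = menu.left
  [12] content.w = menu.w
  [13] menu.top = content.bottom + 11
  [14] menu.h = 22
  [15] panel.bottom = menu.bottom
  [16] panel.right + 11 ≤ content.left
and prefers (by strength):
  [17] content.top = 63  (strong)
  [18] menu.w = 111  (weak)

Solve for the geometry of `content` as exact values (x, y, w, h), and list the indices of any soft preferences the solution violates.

content = (x=152, y=63, w=162, h=203)
violated soft preferences: 18

1. content.x = 152  [banner.left = content.left]
2. content.w = 162  [banner.w = content.w]
3. content.y = 63  [content.top = banner.bottom + 11]
4. content.h = 203  [menu.top = content.bottom + 11]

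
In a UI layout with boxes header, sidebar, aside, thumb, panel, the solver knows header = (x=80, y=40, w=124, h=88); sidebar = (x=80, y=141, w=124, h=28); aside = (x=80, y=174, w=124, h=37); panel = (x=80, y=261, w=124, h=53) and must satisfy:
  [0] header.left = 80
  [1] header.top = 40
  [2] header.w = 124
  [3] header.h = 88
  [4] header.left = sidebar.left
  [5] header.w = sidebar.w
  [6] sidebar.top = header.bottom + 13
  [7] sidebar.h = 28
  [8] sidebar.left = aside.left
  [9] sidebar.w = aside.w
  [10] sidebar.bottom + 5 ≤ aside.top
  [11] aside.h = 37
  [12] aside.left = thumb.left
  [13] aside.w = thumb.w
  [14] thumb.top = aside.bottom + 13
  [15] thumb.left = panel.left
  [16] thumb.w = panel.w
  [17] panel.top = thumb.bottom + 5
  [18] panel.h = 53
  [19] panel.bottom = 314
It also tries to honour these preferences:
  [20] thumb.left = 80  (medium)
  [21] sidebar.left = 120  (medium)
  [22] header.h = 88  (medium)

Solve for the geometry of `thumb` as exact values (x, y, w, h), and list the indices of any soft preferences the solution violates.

thumb = (x=80, y=224, w=124, h=32)
violated soft preferences: 21

1. thumb.x = 80  [aside.left = thumb.left]
2. thumb.w = 124  [aside.w = thumb.w]
3. thumb.y = 224  [thumb.top = aside.bottom + 13]
4. thumb.h = 32  [panel.top = thumb.bottom + 5]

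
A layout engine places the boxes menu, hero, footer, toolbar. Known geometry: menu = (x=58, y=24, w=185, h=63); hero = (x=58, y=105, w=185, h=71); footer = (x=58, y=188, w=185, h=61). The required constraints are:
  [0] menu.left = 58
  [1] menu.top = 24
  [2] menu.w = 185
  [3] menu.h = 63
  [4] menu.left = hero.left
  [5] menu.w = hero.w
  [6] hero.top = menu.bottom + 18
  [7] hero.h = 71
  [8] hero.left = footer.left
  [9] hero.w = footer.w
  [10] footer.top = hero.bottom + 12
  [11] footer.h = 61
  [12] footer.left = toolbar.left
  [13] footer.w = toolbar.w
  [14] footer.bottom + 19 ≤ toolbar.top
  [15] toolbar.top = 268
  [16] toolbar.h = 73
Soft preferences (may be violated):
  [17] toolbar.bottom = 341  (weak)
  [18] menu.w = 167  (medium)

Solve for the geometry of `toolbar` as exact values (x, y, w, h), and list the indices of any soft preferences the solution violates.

toolbar = (x=58, y=268, w=185, h=73)
violated soft preferences: 18

1. toolbar.x = 58  [footer.left = toolbar.left]
2. toolbar.w = 185  [footer.w = toolbar.w]
3. toolbar.y = 268  [toolbar.top = 268]
4. toolbar.h = 73  [toolbar.h = 73]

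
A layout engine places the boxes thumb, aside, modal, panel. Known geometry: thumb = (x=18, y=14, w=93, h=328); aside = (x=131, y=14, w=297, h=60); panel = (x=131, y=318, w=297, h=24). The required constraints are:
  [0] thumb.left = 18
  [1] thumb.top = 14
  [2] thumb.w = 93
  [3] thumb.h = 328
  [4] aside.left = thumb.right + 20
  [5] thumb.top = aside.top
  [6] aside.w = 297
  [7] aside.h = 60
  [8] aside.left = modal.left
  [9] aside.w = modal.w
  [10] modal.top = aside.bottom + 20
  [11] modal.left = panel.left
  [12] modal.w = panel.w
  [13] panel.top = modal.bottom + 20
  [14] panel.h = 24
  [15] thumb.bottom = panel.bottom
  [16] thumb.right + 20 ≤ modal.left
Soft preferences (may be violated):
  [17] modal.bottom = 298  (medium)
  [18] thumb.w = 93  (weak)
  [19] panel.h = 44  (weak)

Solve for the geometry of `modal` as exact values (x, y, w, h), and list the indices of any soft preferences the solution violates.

modal = (x=131, y=94, w=297, h=204)
violated soft preferences: 19

1. modal.x = 131  [aside.left = modal.left]
2. modal.w = 297  [aside.w = modal.w]
3. modal.y = 94  [modal.top = aside.bottom + 20]
4. modal.h = 204  [panel.top = modal.bottom + 20]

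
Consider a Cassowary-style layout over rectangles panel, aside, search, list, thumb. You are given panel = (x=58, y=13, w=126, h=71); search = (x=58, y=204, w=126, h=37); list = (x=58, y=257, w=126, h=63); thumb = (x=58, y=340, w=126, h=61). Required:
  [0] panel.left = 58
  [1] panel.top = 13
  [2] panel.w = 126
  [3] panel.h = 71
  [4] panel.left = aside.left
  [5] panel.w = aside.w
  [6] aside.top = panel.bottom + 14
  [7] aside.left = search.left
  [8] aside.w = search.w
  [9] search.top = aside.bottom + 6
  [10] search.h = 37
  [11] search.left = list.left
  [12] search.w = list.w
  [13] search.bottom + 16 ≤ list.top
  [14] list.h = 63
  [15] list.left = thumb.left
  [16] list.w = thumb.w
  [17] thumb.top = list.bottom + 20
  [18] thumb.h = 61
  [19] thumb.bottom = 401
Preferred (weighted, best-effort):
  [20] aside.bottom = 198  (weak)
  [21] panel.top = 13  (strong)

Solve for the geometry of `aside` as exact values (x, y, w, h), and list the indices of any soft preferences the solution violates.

aside = (x=58, y=98, w=126, h=100)
violated soft preferences: none

1. aside.x = 58  [panel.left = aside.left]
2. aside.w = 126  [panel.w = aside.w]
3. aside.y = 98  [aside.top = panel.bottom + 14]
4. aside.h = 100  [search.top = aside.bottom + 6]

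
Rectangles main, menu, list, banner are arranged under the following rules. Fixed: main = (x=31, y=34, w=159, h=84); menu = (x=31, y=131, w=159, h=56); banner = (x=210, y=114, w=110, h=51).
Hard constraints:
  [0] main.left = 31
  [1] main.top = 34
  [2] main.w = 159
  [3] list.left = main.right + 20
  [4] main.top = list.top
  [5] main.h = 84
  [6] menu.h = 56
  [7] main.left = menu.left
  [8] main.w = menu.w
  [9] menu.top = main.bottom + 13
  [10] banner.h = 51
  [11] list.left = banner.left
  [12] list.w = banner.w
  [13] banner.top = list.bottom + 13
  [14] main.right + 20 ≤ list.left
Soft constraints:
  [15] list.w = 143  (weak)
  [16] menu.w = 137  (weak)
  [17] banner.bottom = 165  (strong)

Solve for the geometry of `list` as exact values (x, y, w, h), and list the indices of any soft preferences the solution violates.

list = (x=210, y=34, w=110, h=67)
violated soft preferences: 15, 16

1. list.x = 210  [list.left = main.right + 20]
2. list.y = 34  [main.top = list.top]
3. list.w = 110  [list.w = banner.w]
4. list.h = 67  [banner.top = list.bottom + 13]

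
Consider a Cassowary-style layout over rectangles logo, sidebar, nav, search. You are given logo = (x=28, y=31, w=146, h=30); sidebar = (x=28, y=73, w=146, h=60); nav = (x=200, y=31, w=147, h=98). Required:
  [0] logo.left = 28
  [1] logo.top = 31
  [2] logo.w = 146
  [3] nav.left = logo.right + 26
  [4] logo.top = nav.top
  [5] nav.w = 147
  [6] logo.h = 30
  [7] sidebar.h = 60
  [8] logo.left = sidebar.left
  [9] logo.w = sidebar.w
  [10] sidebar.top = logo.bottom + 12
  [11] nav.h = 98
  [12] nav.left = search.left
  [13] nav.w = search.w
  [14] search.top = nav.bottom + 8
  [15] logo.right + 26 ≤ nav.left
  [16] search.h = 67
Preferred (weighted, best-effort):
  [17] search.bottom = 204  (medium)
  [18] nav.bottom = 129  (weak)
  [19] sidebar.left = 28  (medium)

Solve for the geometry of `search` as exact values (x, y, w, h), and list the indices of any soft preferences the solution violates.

search = (x=200, y=137, w=147, h=67)
violated soft preferences: none

1. search.x = 200  [nav.left = search.left]
2. search.w = 147  [nav.w = search.w]
3. search.y = 137  [search.top = nav.bottom + 8]
4. search.h = 67  [search.h = 67]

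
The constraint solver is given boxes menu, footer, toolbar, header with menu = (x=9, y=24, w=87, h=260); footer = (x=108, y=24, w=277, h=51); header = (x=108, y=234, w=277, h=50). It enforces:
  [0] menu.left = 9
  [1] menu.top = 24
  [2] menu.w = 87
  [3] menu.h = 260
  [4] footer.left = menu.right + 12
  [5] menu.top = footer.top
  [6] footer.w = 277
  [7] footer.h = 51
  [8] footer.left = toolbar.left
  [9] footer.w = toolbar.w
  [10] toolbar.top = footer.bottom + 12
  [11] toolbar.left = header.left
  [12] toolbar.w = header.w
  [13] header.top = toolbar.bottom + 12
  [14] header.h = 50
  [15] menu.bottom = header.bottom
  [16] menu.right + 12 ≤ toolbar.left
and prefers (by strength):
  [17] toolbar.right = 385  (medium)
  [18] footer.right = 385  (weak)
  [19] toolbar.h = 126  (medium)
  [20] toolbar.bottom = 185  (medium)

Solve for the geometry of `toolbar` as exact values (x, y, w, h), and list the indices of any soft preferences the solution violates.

1. toolbar.x = 108  [footer.left = toolbar.left]
2. toolbar.w = 277  [footer.w = toolbar.w]
3. toolbar.y = 87  [toolbar.top = footer.bottom + 12]
4. toolbar.h = 135  [header.top = toolbar.bottom + 12]

toolbar = (x=108, y=87, w=277, h=135)
violated soft preferences: 19, 20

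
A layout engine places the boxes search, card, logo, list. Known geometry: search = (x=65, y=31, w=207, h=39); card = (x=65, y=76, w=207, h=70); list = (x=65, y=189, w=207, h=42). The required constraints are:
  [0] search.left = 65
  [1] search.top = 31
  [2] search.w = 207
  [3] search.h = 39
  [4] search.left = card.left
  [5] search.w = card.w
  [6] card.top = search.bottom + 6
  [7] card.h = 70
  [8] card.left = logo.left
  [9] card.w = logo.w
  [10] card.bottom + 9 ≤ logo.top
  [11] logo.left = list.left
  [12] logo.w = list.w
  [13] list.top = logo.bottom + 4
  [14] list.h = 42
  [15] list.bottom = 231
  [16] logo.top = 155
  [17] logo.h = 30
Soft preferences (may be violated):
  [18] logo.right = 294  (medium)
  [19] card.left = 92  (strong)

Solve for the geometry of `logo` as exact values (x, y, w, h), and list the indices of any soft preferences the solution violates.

logo = (x=65, y=155, w=207, h=30)
violated soft preferences: 18, 19

1. logo.x = 65  [card.left = logo.left]
2. logo.w = 207  [card.w = logo.w]
3. logo.y = 155  [logo.top = 155]
4. logo.h = 30  [logo.h = 30]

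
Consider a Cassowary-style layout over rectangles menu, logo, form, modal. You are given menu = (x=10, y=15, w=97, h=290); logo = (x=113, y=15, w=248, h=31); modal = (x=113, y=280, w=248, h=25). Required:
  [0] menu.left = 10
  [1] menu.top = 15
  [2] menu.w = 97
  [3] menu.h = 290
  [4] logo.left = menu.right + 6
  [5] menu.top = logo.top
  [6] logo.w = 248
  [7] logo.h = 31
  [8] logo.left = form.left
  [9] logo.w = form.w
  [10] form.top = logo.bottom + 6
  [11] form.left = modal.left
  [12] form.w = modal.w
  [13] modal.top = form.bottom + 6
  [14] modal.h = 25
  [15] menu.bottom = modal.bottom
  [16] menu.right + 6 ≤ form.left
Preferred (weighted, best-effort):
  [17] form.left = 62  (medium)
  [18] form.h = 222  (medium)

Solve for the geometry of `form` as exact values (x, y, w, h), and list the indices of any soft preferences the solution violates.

form = (x=113, y=52, w=248, h=222)
violated soft preferences: 17

1. form.x = 113  [logo.left = form.left]
2. form.w = 248  [logo.w = form.w]
3. form.y = 52  [form.top = logo.bottom + 6]
4. form.h = 222  [modal.top = form.bottom + 6]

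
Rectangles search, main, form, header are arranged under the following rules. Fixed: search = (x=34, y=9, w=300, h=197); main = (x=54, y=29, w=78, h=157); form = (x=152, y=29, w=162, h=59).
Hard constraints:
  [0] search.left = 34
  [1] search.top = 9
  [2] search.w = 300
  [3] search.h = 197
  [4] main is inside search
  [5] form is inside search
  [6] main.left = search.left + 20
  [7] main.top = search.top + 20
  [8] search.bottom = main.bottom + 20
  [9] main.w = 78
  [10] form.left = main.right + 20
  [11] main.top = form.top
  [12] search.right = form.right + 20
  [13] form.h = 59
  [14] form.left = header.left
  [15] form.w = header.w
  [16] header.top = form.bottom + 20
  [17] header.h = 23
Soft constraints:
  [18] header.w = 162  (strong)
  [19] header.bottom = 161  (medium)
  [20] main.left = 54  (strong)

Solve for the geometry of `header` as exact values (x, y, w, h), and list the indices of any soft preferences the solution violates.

header = (x=152, y=108, w=162, h=23)
violated soft preferences: 19

1. header.x = 152  [form.left = header.left]
2. header.w = 162  [form.w = header.w]
3. header.y = 108  [header.top = form.bottom + 20]
4. header.h = 23  [header.h = 23]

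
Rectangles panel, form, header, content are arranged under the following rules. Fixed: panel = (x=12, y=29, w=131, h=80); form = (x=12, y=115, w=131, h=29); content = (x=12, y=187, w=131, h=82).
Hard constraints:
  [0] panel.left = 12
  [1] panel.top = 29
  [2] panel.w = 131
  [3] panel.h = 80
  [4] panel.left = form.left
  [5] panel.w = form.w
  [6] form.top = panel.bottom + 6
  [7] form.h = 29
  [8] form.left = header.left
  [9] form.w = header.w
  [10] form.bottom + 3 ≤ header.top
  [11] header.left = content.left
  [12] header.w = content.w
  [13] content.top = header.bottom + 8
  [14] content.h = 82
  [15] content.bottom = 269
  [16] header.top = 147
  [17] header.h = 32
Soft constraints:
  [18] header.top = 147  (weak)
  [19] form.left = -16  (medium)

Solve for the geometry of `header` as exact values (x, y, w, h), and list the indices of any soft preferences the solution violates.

1. header.x = 12  [form.left = header.left]
2. header.w = 131  [form.w = header.w]
3. header.y = 147  [header.top = 147]
4. header.h = 32  [header.h = 32]

header = (x=12, y=147, w=131, h=32)
violated soft preferences: 19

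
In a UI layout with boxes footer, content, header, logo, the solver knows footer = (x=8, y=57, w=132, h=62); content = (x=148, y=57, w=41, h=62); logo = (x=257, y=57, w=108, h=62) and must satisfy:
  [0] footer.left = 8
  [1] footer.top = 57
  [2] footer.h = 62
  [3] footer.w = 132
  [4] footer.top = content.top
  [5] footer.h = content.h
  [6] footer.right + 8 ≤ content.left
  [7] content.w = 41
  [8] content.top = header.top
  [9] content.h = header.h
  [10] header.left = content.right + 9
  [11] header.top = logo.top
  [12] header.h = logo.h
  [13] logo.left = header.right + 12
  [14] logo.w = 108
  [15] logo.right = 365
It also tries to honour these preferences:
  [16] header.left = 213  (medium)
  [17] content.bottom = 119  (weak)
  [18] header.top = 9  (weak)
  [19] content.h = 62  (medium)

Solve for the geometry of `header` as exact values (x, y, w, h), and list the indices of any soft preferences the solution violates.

1. header.y = 57  [content.top = header.top]
2. header.h = 62  [content.h = header.h]
3. header.x = 198  [header.left = content.right + 9]
4. header.w = 47  [logo.left = header.right + 12]

header = (x=198, y=57, w=47, h=62)
violated soft preferences: 16, 18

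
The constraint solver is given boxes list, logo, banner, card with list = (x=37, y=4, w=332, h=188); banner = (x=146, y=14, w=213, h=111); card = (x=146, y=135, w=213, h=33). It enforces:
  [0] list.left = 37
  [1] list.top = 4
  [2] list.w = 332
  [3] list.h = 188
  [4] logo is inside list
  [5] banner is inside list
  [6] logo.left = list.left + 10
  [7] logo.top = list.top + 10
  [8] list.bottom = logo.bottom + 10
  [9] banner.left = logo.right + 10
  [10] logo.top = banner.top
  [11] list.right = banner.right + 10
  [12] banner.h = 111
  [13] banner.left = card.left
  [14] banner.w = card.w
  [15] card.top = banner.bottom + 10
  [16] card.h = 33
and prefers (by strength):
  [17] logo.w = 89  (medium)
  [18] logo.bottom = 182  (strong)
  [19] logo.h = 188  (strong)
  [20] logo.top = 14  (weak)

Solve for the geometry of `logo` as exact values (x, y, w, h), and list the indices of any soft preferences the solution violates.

1. logo.x = 47  [logo.left = list.left + 10]
2. logo.y = 14  [logo.top = list.top + 10]
3. logo.h = 168  [list.bottom = logo.bottom + 10]
4. logo.w = 89  [banner.left = logo.right + 10]

logo = (x=47, y=14, w=89, h=168)
violated soft preferences: 19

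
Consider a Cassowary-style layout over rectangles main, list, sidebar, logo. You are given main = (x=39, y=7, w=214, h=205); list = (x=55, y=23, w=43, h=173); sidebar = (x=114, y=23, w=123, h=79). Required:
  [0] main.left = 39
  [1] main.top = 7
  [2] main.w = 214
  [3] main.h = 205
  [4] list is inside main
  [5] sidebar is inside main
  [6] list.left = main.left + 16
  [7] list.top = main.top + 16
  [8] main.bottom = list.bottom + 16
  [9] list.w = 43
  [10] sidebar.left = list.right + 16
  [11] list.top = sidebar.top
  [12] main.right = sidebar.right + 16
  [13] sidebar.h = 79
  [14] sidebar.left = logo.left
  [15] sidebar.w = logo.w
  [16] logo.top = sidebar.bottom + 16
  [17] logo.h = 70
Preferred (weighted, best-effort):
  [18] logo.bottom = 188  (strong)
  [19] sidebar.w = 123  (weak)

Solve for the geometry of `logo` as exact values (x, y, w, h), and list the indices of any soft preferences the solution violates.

1. logo.x = 114  [sidebar.left = logo.left]
2. logo.w = 123  [sidebar.w = logo.w]
3. logo.y = 118  [logo.top = sidebar.bottom + 16]
4. logo.h = 70  [logo.h = 70]

logo = (x=114, y=118, w=123, h=70)
violated soft preferences: none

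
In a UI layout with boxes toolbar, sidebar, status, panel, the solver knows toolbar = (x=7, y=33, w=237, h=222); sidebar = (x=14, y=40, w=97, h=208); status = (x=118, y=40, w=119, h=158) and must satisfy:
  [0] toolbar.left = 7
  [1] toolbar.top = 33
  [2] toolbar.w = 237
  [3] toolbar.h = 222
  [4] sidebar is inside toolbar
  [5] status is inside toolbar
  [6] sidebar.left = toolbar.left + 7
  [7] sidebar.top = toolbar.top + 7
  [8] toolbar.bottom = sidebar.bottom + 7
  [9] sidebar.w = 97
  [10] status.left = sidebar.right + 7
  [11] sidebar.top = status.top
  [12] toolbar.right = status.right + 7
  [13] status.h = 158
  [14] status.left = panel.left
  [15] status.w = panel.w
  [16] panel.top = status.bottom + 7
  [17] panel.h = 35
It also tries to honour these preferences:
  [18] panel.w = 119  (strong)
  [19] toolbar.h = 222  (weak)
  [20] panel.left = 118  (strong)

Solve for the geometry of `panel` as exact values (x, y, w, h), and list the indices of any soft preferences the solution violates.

1. panel.x = 118  [status.left = panel.left]
2. panel.w = 119  [status.w = panel.w]
3. panel.y = 205  [panel.top = status.bottom + 7]
4. panel.h = 35  [panel.h = 35]

panel = (x=118, y=205, w=119, h=35)
violated soft preferences: none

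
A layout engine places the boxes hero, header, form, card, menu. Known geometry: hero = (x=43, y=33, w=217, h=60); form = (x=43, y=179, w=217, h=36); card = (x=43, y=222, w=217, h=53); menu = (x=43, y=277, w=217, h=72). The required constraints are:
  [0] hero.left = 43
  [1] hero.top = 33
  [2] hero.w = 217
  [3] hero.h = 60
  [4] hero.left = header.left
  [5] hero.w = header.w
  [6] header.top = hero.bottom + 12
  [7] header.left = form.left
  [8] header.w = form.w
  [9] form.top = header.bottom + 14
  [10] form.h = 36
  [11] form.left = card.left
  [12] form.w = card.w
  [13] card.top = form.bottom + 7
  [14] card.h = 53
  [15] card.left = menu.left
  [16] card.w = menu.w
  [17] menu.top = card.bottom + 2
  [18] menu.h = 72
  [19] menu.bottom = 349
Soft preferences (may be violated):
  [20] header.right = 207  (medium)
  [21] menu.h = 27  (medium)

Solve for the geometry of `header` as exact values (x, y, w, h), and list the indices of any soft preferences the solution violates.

1. header.x = 43  [hero.left = header.left]
2. header.w = 217  [hero.w = header.w]
3. header.y = 105  [header.top = hero.bottom + 12]
4. header.h = 60  [form.top = header.bottom + 14]

header = (x=43, y=105, w=217, h=60)
violated soft preferences: 20, 21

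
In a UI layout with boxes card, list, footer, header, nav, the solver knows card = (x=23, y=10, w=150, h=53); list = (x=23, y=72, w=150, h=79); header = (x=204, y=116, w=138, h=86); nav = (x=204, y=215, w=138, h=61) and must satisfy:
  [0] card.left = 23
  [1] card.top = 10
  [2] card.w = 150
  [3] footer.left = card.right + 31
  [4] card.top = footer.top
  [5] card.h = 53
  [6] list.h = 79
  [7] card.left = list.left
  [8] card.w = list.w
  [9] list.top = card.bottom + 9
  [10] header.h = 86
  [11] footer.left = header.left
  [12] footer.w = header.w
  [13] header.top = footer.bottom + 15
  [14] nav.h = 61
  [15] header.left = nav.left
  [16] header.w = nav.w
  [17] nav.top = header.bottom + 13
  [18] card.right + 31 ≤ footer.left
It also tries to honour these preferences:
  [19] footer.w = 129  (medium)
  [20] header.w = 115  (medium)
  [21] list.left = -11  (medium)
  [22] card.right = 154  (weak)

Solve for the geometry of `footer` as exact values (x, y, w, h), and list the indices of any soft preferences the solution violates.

footer = (x=204, y=10, w=138, h=91)
violated soft preferences: 19, 20, 21, 22

1. footer.x = 204  [footer.left = card.right + 31]
2. footer.y = 10  [card.top = footer.top]
3. footer.w = 138  [footer.w = header.w]
4. footer.h = 91  [header.top = footer.bottom + 15]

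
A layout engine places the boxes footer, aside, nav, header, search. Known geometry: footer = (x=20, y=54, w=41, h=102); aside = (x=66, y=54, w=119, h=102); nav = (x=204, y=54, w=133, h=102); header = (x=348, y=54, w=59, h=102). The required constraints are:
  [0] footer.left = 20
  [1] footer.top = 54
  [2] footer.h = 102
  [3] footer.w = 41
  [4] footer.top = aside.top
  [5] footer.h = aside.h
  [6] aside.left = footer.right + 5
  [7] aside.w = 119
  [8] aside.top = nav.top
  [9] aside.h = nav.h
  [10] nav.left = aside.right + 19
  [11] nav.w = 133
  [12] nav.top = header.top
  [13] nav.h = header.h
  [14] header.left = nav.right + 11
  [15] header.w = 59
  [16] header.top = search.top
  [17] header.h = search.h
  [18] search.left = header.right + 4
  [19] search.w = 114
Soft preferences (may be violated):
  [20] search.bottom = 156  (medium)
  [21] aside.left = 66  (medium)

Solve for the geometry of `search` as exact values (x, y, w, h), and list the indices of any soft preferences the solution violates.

1. search.y = 54  [header.top = search.top]
2. search.h = 102  [header.h = search.h]
3. search.x = 411  [search.left = header.right + 4]
4. search.w = 114  [search.w = 114]

search = (x=411, y=54, w=114, h=102)
violated soft preferences: none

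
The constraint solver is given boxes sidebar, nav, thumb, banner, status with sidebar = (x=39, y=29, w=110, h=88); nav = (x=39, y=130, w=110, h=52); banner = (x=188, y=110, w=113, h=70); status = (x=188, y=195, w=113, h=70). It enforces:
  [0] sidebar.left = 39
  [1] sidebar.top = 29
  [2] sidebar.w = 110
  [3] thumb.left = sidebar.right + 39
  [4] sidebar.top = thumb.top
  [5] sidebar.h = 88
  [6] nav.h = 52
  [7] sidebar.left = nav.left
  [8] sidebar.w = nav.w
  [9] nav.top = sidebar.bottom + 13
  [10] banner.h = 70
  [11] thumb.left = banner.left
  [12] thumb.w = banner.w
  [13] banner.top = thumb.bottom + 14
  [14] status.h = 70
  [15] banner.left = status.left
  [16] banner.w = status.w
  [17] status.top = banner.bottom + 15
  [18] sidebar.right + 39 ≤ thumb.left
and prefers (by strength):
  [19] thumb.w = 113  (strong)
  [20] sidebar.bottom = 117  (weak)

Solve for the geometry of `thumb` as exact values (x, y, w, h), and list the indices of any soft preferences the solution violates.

1. thumb.x = 188  [thumb.left = sidebar.right + 39]
2. thumb.y = 29  [sidebar.top = thumb.top]
3. thumb.w = 113  [thumb.w = banner.w]
4. thumb.h = 67  [banner.top = thumb.bottom + 14]

thumb = (x=188, y=29, w=113, h=67)
violated soft preferences: none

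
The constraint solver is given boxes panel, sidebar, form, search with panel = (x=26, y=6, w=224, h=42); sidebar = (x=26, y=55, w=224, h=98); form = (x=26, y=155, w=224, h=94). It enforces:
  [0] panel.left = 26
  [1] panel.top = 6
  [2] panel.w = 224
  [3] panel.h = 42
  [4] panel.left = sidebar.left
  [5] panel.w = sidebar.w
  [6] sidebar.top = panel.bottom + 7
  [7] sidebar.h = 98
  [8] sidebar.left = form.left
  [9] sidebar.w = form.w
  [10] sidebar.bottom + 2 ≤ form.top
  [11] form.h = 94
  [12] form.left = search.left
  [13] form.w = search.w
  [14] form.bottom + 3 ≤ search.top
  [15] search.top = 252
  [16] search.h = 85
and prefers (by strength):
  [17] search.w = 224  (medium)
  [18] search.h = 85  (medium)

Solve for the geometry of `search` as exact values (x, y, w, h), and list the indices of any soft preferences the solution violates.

search = (x=26, y=252, w=224, h=85)
violated soft preferences: none

1. search.x = 26  [form.left = search.left]
2. search.w = 224  [form.w = search.w]
3. search.y = 252  [search.top = 252]
4. search.h = 85  [search.h = 85]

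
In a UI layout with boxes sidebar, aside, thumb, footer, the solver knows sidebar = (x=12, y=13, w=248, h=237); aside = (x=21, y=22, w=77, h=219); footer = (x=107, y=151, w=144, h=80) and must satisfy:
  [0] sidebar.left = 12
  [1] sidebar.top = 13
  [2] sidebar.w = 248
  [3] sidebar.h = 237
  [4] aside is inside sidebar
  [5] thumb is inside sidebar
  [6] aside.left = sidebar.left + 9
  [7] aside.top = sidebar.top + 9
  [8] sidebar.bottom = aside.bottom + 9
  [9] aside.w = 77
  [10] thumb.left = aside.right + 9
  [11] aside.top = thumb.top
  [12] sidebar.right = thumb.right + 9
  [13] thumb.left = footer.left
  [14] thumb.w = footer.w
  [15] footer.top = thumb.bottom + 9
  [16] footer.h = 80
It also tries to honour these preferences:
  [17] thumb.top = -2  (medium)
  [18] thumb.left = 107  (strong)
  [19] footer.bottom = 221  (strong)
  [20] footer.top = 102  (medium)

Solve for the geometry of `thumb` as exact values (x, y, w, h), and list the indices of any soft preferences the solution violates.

1. thumb.x = 107  [thumb.left = aside.right + 9]
2. thumb.y = 22  [aside.top = thumb.top]
3. thumb.w = 144  [sidebar.right = thumb.right + 9]
4. thumb.h = 120  [footer.top = thumb.bottom + 9]

thumb = (x=107, y=22, w=144, h=120)
violated soft preferences: 17, 19, 20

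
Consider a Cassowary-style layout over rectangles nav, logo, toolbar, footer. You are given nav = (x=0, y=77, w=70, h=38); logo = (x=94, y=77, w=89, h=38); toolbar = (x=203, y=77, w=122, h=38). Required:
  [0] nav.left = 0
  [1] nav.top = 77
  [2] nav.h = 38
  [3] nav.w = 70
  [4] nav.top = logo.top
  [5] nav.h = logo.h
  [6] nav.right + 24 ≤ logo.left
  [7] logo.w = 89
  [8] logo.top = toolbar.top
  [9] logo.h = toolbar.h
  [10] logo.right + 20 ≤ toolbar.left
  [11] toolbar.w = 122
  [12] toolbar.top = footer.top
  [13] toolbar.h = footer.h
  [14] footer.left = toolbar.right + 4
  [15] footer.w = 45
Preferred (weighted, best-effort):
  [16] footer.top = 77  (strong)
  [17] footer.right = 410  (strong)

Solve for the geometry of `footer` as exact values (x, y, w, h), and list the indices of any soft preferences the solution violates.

1. footer.y = 77  [toolbar.top = footer.top]
2. footer.h = 38  [toolbar.h = footer.h]
3. footer.x = 329  [footer.left = toolbar.right + 4]
4. footer.w = 45  [footer.w = 45]

footer = (x=329, y=77, w=45, h=38)
violated soft preferences: 17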